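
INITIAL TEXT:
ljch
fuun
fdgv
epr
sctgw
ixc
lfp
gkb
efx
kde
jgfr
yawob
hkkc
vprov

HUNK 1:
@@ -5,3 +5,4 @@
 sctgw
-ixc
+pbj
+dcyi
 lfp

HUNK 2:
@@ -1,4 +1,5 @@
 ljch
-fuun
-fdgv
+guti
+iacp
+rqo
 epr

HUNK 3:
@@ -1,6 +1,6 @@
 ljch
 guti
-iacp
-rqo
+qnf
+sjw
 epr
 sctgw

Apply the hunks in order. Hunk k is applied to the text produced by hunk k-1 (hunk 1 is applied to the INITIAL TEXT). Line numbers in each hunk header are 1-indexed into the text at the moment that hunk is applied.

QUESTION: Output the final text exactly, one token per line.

Hunk 1: at line 5 remove [ixc] add [pbj,dcyi] -> 15 lines: ljch fuun fdgv epr sctgw pbj dcyi lfp gkb efx kde jgfr yawob hkkc vprov
Hunk 2: at line 1 remove [fuun,fdgv] add [guti,iacp,rqo] -> 16 lines: ljch guti iacp rqo epr sctgw pbj dcyi lfp gkb efx kde jgfr yawob hkkc vprov
Hunk 3: at line 1 remove [iacp,rqo] add [qnf,sjw] -> 16 lines: ljch guti qnf sjw epr sctgw pbj dcyi lfp gkb efx kde jgfr yawob hkkc vprov

Answer: ljch
guti
qnf
sjw
epr
sctgw
pbj
dcyi
lfp
gkb
efx
kde
jgfr
yawob
hkkc
vprov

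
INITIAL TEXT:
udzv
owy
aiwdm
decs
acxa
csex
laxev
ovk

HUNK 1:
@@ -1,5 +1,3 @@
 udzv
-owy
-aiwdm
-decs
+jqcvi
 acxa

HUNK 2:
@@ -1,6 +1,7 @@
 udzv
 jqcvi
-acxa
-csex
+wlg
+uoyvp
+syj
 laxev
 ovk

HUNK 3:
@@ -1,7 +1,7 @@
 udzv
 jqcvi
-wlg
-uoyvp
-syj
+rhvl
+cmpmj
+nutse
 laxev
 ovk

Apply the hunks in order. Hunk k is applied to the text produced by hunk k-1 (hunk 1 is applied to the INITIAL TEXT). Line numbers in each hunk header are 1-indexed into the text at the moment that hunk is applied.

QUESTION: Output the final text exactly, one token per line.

Hunk 1: at line 1 remove [owy,aiwdm,decs] add [jqcvi] -> 6 lines: udzv jqcvi acxa csex laxev ovk
Hunk 2: at line 1 remove [acxa,csex] add [wlg,uoyvp,syj] -> 7 lines: udzv jqcvi wlg uoyvp syj laxev ovk
Hunk 3: at line 1 remove [wlg,uoyvp,syj] add [rhvl,cmpmj,nutse] -> 7 lines: udzv jqcvi rhvl cmpmj nutse laxev ovk

Answer: udzv
jqcvi
rhvl
cmpmj
nutse
laxev
ovk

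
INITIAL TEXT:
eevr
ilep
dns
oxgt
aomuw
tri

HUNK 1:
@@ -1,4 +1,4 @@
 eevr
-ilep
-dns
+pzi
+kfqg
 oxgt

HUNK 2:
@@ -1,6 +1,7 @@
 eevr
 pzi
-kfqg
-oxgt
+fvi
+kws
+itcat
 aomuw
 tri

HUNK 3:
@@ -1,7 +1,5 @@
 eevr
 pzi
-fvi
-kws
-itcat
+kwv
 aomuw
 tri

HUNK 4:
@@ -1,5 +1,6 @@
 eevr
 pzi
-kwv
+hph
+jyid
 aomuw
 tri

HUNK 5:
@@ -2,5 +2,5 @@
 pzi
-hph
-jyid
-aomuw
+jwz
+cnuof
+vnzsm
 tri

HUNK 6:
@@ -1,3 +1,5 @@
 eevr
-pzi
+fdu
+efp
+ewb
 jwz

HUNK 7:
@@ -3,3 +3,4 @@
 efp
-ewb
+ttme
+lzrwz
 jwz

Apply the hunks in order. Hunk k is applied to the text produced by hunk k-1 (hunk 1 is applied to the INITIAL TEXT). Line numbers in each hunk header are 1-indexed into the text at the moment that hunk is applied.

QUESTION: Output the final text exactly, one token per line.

Hunk 1: at line 1 remove [ilep,dns] add [pzi,kfqg] -> 6 lines: eevr pzi kfqg oxgt aomuw tri
Hunk 2: at line 1 remove [kfqg,oxgt] add [fvi,kws,itcat] -> 7 lines: eevr pzi fvi kws itcat aomuw tri
Hunk 3: at line 1 remove [fvi,kws,itcat] add [kwv] -> 5 lines: eevr pzi kwv aomuw tri
Hunk 4: at line 1 remove [kwv] add [hph,jyid] -> 6 lines: eevr pzi hph jyid aomuw tri
Hunk 5: at line 2 remove [hph,jyid,aomuw] add [jwz,cnuof,vnzsm] -> 6 lines: eevr pzi jwz cnuof vnzsm tri
Hunk 6: at line 1 remove [pzi] add [fdu,efp,ewb] -> 8 lines: eevr fdu efp ewb jwz cnuof vnzsm tri
Hunk 7: at line 3 remove [ewb] add [ttme,lzrwz] -> 9 lines: eevr fdu efp ttme lzrwz jwz cnuof vnzsm tri

Answer: eevr
fdu
efp
ttme
lzrwz
jwz
cnuof
vnzsm
tri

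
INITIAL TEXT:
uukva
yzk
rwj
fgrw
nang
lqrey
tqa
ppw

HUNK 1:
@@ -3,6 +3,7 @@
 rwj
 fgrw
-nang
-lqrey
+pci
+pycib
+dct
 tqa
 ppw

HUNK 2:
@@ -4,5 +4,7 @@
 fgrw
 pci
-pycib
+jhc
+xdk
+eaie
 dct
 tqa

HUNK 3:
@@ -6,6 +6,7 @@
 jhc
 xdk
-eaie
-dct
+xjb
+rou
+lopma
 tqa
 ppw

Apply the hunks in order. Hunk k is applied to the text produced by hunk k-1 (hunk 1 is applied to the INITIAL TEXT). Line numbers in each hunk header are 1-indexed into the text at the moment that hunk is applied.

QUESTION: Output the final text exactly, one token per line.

Answer: uukva
yzk
rwj
fgrw
pci
jhc
xdk
xjb
rou
lopma
tqa
ppw

Derivation:
Hunk 1: at line 3 remove [nang,lqrey] add [pci,pycib,dct] -> 9 lines: uukva yzk rwj fgrw pci pycib dct tqa ppw
Hunk 2: at line 4 remove [pycib] add [jhc,xdk,eaie] -> 11 lines: uukva yzk rwj fgrw pci jhc xdk eaie dct tqa ppw
Hunk 3: at line 6 remove [eaie,dct] add [xjb,rou,lopma] -> 12 lines: uukva yzk rwj fgrw pci jhc xdk xjb rou lopma tqa ppw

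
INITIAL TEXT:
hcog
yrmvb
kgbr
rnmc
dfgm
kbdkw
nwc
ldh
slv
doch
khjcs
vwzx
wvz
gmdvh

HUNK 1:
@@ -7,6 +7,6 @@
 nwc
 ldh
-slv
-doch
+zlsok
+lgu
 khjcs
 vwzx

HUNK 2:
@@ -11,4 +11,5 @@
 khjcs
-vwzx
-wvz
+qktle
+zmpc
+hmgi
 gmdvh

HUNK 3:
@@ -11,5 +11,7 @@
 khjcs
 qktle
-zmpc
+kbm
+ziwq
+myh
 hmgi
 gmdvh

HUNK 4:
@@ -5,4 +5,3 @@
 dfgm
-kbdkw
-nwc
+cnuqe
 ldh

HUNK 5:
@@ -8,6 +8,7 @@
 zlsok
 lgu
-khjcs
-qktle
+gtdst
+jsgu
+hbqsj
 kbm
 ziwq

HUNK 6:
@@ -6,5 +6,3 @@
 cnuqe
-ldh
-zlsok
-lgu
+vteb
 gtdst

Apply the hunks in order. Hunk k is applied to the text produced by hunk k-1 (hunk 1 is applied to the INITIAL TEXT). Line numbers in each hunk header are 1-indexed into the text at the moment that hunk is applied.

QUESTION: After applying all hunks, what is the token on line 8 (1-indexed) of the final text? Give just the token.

Hunk 1: at line 7 remove [slv,doch] add [zlsok,lgu] -> 14 lines: hcog yrmvb kgbr rnmc dfgm kbdkw nwc ldh zlsok lgu khjcs vwzx wvz gmdvh
Hunk 2: at line 11 remove [vwzx,wvz] add [qktle,zmpc,hmgi] -> 15 lines: hcog yrmvb kgbr rnmc dfgm kbdkw nwc ldh zlsok lgu khjcs qktle zmpc hmgi gmdvh
Hunk 3: at line 11 remove [zmpc] add [kbm,ziwq,myh] -> 17 lines: hcog yrmvb kgbr rnmc dfgm kbdkw nwc ldh zlsok lgu khjcs qktle kbm ziwq myh hmgi gmdvh
Hunk 4: at line 5 remove [kbdkw,nwc] add [cnuqe] -> 16 lines: hcog yrmvb kgbr rnmc dfgm cnuqe ldh zlsok lgu khjcs qktle kbm ziwq myh hmgi gmdvh
Hunk 5: at line 8 remove [khjcs,qktle] add [gtdst,jsgu,hbqsj] -> 17 lines: hcog yrmvb kgbr rnmc dfgm cnuqe ldh zlsok lgu gtdst jsgu hbqsj kbm ziwq myh hmgi gmdvh
Hunk 6: at line 6 remove [ldh,zlsok,lgu] add [vteb] -> 15 lines: hcog yrmvb kgbr rnmc dfgm cnuqe vteb gtdst jsgu hbqsj kbm ziwq myh hmgi gmdvh
Final line 8: gtdst

Answer: gtdst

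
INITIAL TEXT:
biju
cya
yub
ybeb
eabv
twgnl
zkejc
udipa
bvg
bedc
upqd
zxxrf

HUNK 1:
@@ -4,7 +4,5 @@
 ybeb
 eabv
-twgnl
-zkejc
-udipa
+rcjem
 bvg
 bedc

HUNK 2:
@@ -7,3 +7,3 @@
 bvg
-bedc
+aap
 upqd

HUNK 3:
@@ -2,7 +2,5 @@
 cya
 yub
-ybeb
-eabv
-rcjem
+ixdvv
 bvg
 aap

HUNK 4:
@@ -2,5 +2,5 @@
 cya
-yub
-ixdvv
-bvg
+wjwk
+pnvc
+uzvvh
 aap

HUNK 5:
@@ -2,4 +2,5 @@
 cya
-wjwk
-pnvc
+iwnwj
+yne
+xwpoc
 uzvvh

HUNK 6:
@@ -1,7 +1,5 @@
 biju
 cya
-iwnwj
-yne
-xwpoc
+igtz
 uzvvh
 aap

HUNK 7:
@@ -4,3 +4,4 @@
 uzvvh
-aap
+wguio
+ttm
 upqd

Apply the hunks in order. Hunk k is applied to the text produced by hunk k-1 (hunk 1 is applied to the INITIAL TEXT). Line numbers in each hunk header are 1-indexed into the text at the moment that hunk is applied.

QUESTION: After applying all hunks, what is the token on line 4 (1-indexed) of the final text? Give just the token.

Hunk 1: at line 4 remove [twgnl,zkejc,udipa] add [rcjem] -> 10 lines: biju cya yub ybeb eabv rcjem bvg bedc upqd zxxrf
Hunk 2: at line 7 remove [bedc] add [aap] -> 10 lines: biju cya yub ybeb eabv rcjem bvg aap upqd zxxrf
Hunk 3: at line 2 remove [ybeb,eabv,rcjem] add [ixdvv] -> 8 lines: biju cya yub ixdvv bvg aap upqd zxxrf
Hunk 4: at line 2 remove [yub,ixdvv,bvg] add [wjwk,pnvc,uzvvh] -> 8 lines: biju cya wjwk pnvc uzvvh aap upqd zxxrf
Hunk 5: at line 2 remove [wjwk,pnvc] add [iwnwj,yne,xwpoc] -> 9 lines: biju cya iwnwj yne xwpoc uzvvh aap upqd zxxrf
Hunk 6: at line 1 remove [iwnwj,yne,xwpoc] add [igtz] -> 7 lines: biju cya igtz uzvvh aap upqd zxxrf
Hunk 7: at line 4 remove [aap] add [wguio,ttm] -> 8 lines: biju cya igtz uzvvh wguio ttm upqd zxxrf
Final line 4: uzvvh

Answer: uzvvh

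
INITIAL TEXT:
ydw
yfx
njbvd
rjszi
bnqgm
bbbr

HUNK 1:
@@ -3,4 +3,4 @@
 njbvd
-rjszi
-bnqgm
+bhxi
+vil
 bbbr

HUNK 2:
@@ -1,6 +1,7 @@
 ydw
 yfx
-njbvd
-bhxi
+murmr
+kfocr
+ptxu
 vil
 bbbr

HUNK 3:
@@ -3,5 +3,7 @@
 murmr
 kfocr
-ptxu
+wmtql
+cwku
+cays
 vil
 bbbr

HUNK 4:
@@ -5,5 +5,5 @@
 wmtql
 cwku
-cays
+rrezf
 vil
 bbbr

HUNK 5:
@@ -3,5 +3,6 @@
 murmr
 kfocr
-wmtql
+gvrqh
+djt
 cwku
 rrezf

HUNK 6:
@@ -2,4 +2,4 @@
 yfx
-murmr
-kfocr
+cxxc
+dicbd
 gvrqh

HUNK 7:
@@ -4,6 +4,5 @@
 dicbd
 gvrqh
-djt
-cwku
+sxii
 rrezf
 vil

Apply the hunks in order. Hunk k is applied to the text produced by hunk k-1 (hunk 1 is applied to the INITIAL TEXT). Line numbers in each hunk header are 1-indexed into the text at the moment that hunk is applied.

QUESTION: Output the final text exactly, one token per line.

Answer: ydw
yfx
cxxc
dicbd
gvrqh
sxii
rrezf
vil
bbbr

Derivation:
Hunk 1: at line 3 remove [rjszi,bnqgm] add [bhxi,vil] -> 6 lines: ydw yfx njbvd bhxi vil bbbr
Hunk 2: at line 1 remove [njbvd,bhxi] add [murmr,kfocr,ptxu] -> 7 lines: ydw yfx murmr kfocr ptxu vil bbbr
Hunk 3: at line 3 remove [ptxu] add [wmtql,cwku,cays] -> 9 lines: ydw yfx murmr kfocr wmtql cwku cays vil bbbr
Hunk 4: at line 5 remove [cays] add [rrezf] -> 9 lines: ydw yfx murmr kfocr wmtql cwku rrezf vil bbbr
Hunk 5: at line 3 remove [wmtql] add [gvrqh,djt] -> 10 lines: ydw yfx murmr kfocr gvrqh djt cwku rrezf vil bbbr
Hunk 6: at line 2 remove [murmr,kfocr] add [cxxc,dicbd] -> 10 lines: ydw yfx cxxc dicbd gvrqh djt cwku rrezf vil bbbr
Hunk 7: at line 4 remove [djt,cwku] add [sxii] -> 9 lines: ydw yfx cxxc dicbd gvrqh sxii rrezf vil bbbr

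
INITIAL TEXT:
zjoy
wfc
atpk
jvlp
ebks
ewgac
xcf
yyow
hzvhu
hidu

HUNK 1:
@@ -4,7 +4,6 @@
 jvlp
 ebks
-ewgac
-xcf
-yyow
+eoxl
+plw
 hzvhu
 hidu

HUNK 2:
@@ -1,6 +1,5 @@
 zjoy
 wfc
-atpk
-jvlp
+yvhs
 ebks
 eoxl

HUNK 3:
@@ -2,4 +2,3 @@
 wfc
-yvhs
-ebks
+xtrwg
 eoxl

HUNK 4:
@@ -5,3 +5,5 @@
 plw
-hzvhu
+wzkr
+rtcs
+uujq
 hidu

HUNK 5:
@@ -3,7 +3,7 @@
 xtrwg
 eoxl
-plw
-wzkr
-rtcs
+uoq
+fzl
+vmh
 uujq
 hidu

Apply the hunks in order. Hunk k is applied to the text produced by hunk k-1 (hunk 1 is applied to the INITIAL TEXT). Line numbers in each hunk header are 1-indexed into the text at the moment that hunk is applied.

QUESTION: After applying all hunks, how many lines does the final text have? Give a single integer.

Hunk 1: at line 4 remove [ewgac,xcf,yyow] add [eoxl,plw] -> 9 lines: zjoy wfc atpk jvlp ebks eoxl plw hzvhu hidu
Hunk 2: at line 1 remove [atpk,jvlp] add [yvhs] -> 8 lines: zjoy wfc yvhs ebks eoxl plw hzvhu hidu
Hunk 3: at line 2 remove [yvhs,ebks] add [xtrwg] -> 7 lines: zjoy wfc xtrwg eoxl plw hzvhu hidu
Hunk 4: at line 5 remove [hzvhu] add [wzkr,rtcs,uujq] -> 9 lines: zjoy wfc xtrwg eoxl plw wzkr rtcs uujq hidu
Hunk 5: at line 3 remove [plw,wzkr,rtcs] add [uoq,fzl,vmh] -> 9 lines: zjoy wfc xtrwg eoxl uoq fzl vmh uujq hidu
Final line count: 9

Answer: 9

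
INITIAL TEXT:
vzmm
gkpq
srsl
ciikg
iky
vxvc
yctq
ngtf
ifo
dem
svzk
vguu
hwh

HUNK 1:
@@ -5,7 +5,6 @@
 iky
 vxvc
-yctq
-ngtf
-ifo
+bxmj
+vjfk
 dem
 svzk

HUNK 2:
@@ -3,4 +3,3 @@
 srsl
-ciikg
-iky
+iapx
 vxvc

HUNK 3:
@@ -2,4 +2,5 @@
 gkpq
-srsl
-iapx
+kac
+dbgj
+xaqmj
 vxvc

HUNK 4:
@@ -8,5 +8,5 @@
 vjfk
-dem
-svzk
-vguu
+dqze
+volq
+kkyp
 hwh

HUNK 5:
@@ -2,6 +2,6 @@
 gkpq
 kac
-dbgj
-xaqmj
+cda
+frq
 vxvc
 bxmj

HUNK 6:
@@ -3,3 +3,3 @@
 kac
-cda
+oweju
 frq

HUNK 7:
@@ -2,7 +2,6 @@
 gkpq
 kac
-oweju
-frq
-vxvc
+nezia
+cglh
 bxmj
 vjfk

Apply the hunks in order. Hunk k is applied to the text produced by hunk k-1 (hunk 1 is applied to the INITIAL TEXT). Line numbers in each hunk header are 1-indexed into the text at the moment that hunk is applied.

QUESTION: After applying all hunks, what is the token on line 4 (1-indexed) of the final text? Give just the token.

Answer: nezia

Derivation:
Hunk 1: at line 5 remove [yctq,ngtf,ifo] add [bxmj,vjfk] -> 12 lines: vzmm gkpq srsl ciikg iky vxvc bxmj vjfk dem svzk vguu hwh
Hunk 2: at line 3 remove [ciikg,iky] add [iapx] -> 11 lines: vzmm gkpq srsl iapx vxvc bxmj vjfk dem svzk vguu hwh
Hunk 3: at line 2 remove [srsl,iapx] add [kac,dbgj,xaqmj] -> 12 lines: vzmm gkpq kac dbgj xaqmj vxvc bxmj vjfk dem svzk vguu hwh
Hunk 4: at line 8 remove [dem,svzk,vguu] add [dqze,volq,kkyp] -> 12 lines: vzmm gkpq kac dbgj xaqmj vxvc bxmj vjfk dqze volq kkyp hwh
Hunk 5: at line 2 remove [dbgj,xaqmj] add [cda,frq] -> 12 lines: vzmm gkpq kac cda frq vxvc bxmj vjfk dqze volq kkyp hwh
Hunk 6: at line 3 remove [cda] add [oweju] -> 12 lines: vzmm gkpq kac oweju frq vxvc bxmj vjfk dqze volq kkyp hwh
Hunk 7: at line 2 remove [oweju,frq,vxvc] add [nezia,cglh] -> 11 lines: vzmm gkpq kac nezia cglh bxmj vjfk dqze volq kkyp hwh
Final line 4: nezia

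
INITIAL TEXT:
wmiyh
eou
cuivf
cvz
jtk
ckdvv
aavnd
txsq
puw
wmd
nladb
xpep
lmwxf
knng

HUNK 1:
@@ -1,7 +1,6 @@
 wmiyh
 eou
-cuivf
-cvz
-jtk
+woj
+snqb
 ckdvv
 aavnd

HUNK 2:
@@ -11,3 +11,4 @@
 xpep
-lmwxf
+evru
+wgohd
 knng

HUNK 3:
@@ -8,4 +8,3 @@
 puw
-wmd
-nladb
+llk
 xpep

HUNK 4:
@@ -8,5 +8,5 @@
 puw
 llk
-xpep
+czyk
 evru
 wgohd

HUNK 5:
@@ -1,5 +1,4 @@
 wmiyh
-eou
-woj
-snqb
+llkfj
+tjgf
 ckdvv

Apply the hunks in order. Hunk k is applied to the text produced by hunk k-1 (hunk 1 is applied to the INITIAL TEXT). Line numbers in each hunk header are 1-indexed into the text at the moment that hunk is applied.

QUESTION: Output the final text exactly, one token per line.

Answer: wmiyh
llkfj
tjgf
ckdvv
aavnd
txsq
puw
llk
czyk
evru
wgohd
knng

Derivation:
Hunk 1: at line 1 remove [cuivf,cvz,jtk] add [woj,snqb] -> 13 lines: wmiyh eou woj snqb ckdvv aavnd txsq puw wmd nladb xpep lmwxf knng
Hunk 2: at line 11 remove [lmwxf] add [evru,wgohd] -> 14 lines: wmiyh eou woj snqb ckdvv aavnd txsq puw wmd nladb xpep evru wgohd knng
Hunk 3: at line 8 remove [wmd,nladb] add [llk] -> 13 lines: wmiyh eou woj snqb ckdvv aavnd txsq puw llk xpep evru wgohd knng
Hunk 4: at line 8 remove [xpep] add [czyk] -> 13 lines: wmiyh eou woj snqb ckdvv aavnd txsq puw llk czyk evru wgohd knng
Hunk 5: at line 1 remove [eou,woj,snqb] add [llkfj,tjgf] -> 12 lines: wmiyh llkfj tjgf ckdvv aavnd txsq puw llk czyk evru wgohd knng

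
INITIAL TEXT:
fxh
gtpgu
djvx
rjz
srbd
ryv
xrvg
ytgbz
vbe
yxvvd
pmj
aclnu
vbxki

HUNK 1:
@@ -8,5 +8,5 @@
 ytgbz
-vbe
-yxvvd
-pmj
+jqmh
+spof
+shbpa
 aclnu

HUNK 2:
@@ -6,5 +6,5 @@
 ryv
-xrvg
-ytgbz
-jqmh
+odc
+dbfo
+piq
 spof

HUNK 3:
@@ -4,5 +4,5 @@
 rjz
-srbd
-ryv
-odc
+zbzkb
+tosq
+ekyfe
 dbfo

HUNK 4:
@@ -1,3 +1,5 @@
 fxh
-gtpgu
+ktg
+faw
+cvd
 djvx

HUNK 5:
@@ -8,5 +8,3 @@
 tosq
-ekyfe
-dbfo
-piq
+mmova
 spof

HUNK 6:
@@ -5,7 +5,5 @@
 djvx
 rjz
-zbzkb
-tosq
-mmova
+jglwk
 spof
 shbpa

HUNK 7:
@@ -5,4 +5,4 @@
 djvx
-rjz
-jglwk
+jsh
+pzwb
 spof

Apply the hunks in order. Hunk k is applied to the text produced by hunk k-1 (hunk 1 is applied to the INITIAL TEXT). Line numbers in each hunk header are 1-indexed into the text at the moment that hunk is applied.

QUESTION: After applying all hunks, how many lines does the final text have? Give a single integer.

Hunk 1: at line 8 remove [vbe,yxvvd,pmj] add [jqmh,spof,shbpa] -> 13 lines: fxh gtpgu djvx rjz srbd ryv xrvg ytgbz jqmh spof shbpa aclnu vbxki
Hunk 2: at line 6 remove [xrvg,ytgbz,jqmh] add [odc,dbfo,piq] -> 13 lines: fxh gtpgu djvx rjz srbd ryv odc dbfo piq spof shbpa aclnu vbxki
Hunk 3: at line 4 remove [srbd,ryv,odc] add [zbzkb,tosq,ekyfe] -> 13 lines: fxh gtpgu djvx rjz zbzkb tosq ekyfe dbfo piq spof shbpa aclnu vbxki
Hunk 4: at line 1 remove [gtpgu] add [ktg,faw,cvd] -> 15 lines: fxh ktg faw cvd djvx rjz zbzkb tosq ekyfe dbfo piq spof shbpa aclnu vbxki
Hunk 5: at line 8 remove [ekyfe,dbfo,piq] add [mmova] -> 13 lines: fxh ktg faw cvd djvx rjz zbzkb tosq mmova spof shbpa aclnu vbxki
Hunk 6: at line 5 remove [zbzkb,tosq,mmova] add [jglwk] -> 11 lines: fxh ktg faw cvd djvx rjz jglwk spof shbpa aclnu vbxki
Hunk 7: at line 5 remove [rjz,jglwk] add [jsh,pzwb] -> 11 lines: fxh ktg faw cvd djvx jsh pzwb spof shbpa aclnu vbxki
Final line count: 11

Answer: 11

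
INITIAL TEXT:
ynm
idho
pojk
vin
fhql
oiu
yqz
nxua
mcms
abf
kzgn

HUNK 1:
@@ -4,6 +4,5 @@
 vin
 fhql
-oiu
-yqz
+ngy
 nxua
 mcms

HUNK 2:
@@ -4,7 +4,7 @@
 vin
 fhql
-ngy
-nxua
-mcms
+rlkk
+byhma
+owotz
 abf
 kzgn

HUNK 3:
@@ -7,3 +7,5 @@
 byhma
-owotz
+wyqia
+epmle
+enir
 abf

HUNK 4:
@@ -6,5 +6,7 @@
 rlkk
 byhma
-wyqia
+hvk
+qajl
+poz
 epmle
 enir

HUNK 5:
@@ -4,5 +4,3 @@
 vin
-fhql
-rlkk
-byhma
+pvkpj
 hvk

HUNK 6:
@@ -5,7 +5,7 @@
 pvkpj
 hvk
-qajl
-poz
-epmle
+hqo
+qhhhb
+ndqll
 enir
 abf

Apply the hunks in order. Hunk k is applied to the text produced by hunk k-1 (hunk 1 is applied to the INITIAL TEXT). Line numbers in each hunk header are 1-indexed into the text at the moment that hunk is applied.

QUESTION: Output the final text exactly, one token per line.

Answer: ynm
idho
pojk
vin
pvkpj
hvk
hqo
qhhhb
ndqll
enir
abf
kzgn

Derivation:
Hunk 1: at line 4 remove [oiu,yqz] add [ngy] -> 10 lines: ynm idho pojk vin fhql ngy nxua mcms abf kzgn
Hunk 2: at line 4 remove [ngy,nxua,mcms] add [rlkk,byhma,owotz] -> 10 lines: ynm idho pojk vin fhql rlkk byhma owotz abf kzgn
Hunk 3: at line 7 remove [owotz] add [wyqia,epmle,enir] -> 12 lines: ynm idho pojk vin fhql rlkk byhma wyqia epmle enir abf kzgn
Hunk 4: at line 6 remove [wyqia] add [hvk,qajl,poz] -> 14 lines: ynm idho pojk vin fhql rlkk byhma hvk qajl poz epmle enir abf kzgn
Hunk 5: at line 4 remove [fhql,rlkk,byhma] add [pvkpj] -> 12 lines: ynm idho pojk vin pvkpj hvk qajl poz epmle enir abf kzgn
Hunk 6: at line 5 remove [qajl,poz,epmle] add [hqo,qhhhb,ndqll] -> 12 lines: ynm idho pojk vin pvkpj hvk hqo qhhhb ndqll enir abf kzgn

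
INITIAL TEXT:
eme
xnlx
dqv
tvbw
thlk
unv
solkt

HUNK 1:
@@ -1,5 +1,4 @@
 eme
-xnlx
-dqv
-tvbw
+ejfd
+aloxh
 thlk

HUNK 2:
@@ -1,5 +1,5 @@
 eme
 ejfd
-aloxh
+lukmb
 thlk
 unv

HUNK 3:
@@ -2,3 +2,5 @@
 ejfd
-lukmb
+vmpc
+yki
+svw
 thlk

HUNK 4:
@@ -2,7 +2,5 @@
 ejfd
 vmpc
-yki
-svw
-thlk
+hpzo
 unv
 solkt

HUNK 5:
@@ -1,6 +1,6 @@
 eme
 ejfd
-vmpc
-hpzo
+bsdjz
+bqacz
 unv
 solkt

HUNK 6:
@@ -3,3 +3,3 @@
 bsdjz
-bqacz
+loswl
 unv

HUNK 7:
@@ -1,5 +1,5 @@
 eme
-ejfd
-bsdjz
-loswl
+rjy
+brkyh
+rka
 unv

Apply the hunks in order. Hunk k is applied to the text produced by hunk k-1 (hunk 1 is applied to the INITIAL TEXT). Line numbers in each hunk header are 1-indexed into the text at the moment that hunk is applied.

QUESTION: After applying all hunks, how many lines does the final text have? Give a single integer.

Answer: 6

Derivation:
Hunk 1: at line 1 remove [xnlx,dqv,tvbw] add [ejfd,aloxh] -> 6 lines: eme ejfd aloxh thlk unv solkt
Hunk 2: at line 1 remove [aloxh] add [lukmb] -> 6 lines: eme ejfd lukmb thlk unv solkt
Hunk 3: at line 2 remove [lukmb] add [vmpc,yki,svw] -> 8 lines: eme ejfd vmpc yki svw thlk unv solkt
Hunk 4: at line 2 remove [yki,svw,thlk] add [hpzo] -> 6 lines: eme ejfd vmpc hpzo unv solkt
Hunk 5: at line 1 remove [vmpc,hpzo] add [bsdjz,bqacz] -> 6 lines: eme ejfd bsdjz bqacz unv solkt
Hunk 6: at line 3 remove [bqacz] add [loswl] -> 6 lines: eme ejfd bsdjz loswl unv solkt
Hunk 7: at line 1 remove [ejfd,bsdjz,loswl] add [rjy,brkyh,rka] -> 6 lines: eme rjy brkyh rka unv solkt
Final line count: 6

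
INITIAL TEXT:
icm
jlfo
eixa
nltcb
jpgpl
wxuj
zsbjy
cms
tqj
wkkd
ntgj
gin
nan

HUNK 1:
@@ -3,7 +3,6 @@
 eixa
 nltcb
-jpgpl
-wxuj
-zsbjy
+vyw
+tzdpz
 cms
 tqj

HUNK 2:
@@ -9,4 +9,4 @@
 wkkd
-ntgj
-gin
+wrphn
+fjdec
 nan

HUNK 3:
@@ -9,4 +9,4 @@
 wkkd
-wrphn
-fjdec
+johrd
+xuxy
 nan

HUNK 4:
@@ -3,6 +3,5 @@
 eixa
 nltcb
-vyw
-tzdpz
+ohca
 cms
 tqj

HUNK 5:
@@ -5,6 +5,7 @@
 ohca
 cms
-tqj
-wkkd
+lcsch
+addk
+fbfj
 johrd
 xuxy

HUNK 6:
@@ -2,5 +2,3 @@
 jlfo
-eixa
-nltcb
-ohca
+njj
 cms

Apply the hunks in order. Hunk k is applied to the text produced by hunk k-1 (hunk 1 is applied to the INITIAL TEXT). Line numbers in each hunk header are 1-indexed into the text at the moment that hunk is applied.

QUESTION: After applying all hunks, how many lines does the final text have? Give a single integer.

Answer: 10

Derivation:
Hunk 1: at line 3 remove [jpgpl,wxuj,zsbjy] add [vyw,tzdpz] -> 12 lines: icm jlfo eixa nltcb vyw tzdpz cms tqj wkkd ntgj gin nan
Hunk 2: at line 9 remove [ntgj,gin] add [wrphn,fjdec] -> 12 lines: icm jlfo eixa nltcb vyw tzdpz cms tqj wkkd wrphn fjdec nan
Hunk 3: at line 9 remove [wrphn,fjdec] add [johrd,xuxy] -> 12 lines: icm jlfo eixa nltcb vyw tzdpz cms tqj wkkd johrd xuxy nan
Hunk 4: at line 3 remove [vyw,tzdpz] add [ohca] -> 11 lines: icm jlfo eixa nltcb ohca cms tqj wkkd johrd xuxy nan
Hunk 5: at line 5 remove [tqj,wkkd] add [lcsch,addk,fbfj] -> 12 lines: icm jlfo eixa nltcb ohca cms lcsch addk fbfj johrd xuxy nan
Hunk 6: at line 2 remove [eixa,nltcb,ohca] add [njj] -> 10 lines: icm jlfo njj cms lcsch addk fbfj johrd xuxy nan
Final line count: 10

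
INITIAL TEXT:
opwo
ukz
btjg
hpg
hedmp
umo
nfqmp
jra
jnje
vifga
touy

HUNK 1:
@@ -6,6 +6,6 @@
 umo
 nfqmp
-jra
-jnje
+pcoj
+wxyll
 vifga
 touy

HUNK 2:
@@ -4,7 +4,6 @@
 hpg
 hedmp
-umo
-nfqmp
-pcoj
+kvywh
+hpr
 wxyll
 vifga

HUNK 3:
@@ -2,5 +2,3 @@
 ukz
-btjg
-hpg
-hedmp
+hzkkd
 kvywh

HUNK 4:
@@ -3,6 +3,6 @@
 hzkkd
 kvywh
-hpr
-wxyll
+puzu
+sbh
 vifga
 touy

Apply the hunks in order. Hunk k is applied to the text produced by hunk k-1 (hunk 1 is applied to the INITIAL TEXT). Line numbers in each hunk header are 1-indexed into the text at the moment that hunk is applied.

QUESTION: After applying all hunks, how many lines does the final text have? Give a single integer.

Answer: 8

Derivation:
Hunk 1: at line 6 remove [jra,jnje] add [pcoj,wxyll] -> 11 lines: opwo ukz btjg hpg hedmp umo nfqmp pcoj wxyll vifga touy
Hunk 2: at line 4 remove [umo,nfqmp,pcoj] add [kvywh,hpr] -> 10 lines: opwo ukz btjg hpg hedmp kvywh hpr wxyll vifga touy
Hunk 3: at line 2 remove [btjg,hpg,hedmp] add [hzkkd] -> 8 lines: opwo ukz hzkkd kvywh hpr wxyll vifga touy
Hunk 4: at line 3 remove [hpr,wxyll] add [puzu,sbh] -> 8 lines: opwo ukz hzkkd kvywh puzu sbh vifga touy
Final line count: 8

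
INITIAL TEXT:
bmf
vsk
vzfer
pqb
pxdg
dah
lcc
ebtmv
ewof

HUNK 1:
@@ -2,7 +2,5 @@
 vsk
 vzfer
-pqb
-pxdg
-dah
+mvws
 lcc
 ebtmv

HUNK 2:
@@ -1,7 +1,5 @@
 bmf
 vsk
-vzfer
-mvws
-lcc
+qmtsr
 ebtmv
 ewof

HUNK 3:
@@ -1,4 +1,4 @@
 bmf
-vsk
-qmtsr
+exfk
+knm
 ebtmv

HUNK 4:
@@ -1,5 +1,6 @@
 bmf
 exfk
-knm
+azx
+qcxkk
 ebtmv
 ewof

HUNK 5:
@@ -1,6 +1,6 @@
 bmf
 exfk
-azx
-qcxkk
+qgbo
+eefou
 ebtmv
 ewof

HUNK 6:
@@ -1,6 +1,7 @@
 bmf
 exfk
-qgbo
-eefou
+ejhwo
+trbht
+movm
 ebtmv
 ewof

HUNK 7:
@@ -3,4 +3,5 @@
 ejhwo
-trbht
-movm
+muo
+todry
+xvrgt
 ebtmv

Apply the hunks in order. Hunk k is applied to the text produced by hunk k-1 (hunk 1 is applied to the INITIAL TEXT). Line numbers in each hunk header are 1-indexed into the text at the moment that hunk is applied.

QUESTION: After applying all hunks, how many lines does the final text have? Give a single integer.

Answer: 8

Derivation:
Hunk 1: at line 2 remove [pqb,pxdg,dah] add [mvws] -> 7 lines: bmf vsk vzfer mvws lcc ebtmv ewof
Hunk 2: at line 1 remove [vzfer,mvws,lcc] add [qmtsr] -> 5 lines: bmf vsk qmtsr ebtmv ewof
Hunk 3: at line 1 remove [vsk,qmtsr] add [exfk,knm] -> 5 lines: bmf exfk knm ebtmv ewof
Hunk 4: at line 1 remove [knm] add [azx,qcxkk] -> 6 lines: bmf exfk azx qcxkk ebtmv ewof
Hunk 5: at line 1 remove [azx,qcxkk] add [qgbo,eefou] -> 6 lines: bmf exfk qgbo eefou ebtmv ewof
Hunk 6: at line 1 remove [qgbo,eefou] add [ejhwo,trbht,movm] -> 7 lines: bmf exfk ejhwo trbht movm ebtmv ewof
Hunk 7: at line 3 remove [trbht,movm] add [muo,todry,xvrgt] -> 8 lines: bmf exfk ejhwo muo todry xvrgt ebtmv ewof
Final line count: 8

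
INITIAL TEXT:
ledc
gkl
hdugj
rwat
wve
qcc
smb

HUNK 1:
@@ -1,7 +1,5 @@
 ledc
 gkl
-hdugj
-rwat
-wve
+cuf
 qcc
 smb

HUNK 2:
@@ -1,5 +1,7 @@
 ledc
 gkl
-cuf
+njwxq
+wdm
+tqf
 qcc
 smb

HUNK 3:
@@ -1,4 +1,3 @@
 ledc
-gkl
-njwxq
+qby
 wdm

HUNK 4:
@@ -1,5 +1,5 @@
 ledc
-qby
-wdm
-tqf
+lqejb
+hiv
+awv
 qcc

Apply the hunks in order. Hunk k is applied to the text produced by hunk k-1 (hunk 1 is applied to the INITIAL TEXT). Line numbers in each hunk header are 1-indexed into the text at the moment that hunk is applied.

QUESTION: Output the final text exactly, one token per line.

Answer: ledc
lqejb
hiv
awv
qcc
smb

Derivation:
Hunk 1: at line 1 remove [hdugj,rwat,wve] add [cuf] -> 5 lines: ledc gkl cuf qcc smb
Hunk 2: at line 1 remove [cuf] add [njwxq,wdm,tqf] -> 7 lines: ledc gkl njwxq wdm tqf qcc smb
Hunk 3: at line 1 remove [gkl,njwxq] add [qby] -> 6 lines: ledc qby wdm tqf qcc smb
Hunk 4: at line 1 remove [qby,wdm,tqf] add [lqejb,hiv,awv] -> 6 lines: ledc lqejb hiv awv qcc smb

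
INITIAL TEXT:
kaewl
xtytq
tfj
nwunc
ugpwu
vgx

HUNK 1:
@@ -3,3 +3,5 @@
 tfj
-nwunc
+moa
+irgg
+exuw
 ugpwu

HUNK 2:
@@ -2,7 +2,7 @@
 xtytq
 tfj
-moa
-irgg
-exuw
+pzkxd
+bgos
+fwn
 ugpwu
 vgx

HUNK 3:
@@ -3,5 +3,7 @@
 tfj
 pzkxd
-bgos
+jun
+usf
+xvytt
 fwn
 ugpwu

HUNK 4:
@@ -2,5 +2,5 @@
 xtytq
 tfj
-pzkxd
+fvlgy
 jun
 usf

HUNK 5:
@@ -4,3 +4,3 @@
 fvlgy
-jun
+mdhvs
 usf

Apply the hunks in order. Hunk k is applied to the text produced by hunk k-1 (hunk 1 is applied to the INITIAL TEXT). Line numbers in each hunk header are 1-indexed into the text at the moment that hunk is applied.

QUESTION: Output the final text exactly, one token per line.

Hunk 1: at line 3 remove [nwunc] add [moa,irgg,exuw] -> 8 lines: kaewl xtytq tfj moa irgg exuw ugpwu vgx
Hunk 2: at line 2 remove [moa,irgg,exuw] add [pzkxd,bgos,fwn] -> 8 lines: kaewl xtytq tfj pzkxd bgos fwn ugpwu vgx
Hunk 3: at line 3 remove [bgos] add [jun,usf,xvytt] -> 10 lines: kaewl xtytq tfj pzkxd jun usf xvytt fwn ugpwu vgx
Hunk 4: at line 2 remove [pzkxd] add [fvlgy] -> 10 lines: kaewl xtytq tfj fvlgy jun usf xvytt fwn ugpwu vgx
Hunk 5: at line 4 remove [jun] add [mdhvs] -> 10 lines: kaewl xtytq tfj fvlgy mdhvs usf xvytt fwn ugpwu vgx

Answer: kaewl
xtytq
tfj
fvlgy
mdhvs
usf
xvytt
fwn
ugpwu
vgx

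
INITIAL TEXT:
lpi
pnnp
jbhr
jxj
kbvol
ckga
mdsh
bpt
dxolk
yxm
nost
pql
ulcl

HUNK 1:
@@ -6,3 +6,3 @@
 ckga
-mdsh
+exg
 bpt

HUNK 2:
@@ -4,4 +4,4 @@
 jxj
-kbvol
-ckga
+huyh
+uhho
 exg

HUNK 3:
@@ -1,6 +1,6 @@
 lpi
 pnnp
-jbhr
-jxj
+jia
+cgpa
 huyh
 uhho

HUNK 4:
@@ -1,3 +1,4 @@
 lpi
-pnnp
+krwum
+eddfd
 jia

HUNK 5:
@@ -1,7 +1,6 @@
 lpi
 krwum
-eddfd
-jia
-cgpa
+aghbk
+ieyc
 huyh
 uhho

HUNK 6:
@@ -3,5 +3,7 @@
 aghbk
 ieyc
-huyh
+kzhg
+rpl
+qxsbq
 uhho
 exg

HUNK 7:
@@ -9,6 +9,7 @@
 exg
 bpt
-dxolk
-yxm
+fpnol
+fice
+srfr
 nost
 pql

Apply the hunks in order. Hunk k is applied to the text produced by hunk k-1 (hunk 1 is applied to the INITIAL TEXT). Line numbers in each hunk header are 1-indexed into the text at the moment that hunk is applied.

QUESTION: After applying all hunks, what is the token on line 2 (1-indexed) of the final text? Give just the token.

Answer: krwum

Derivation:
Hunk 1: at line 6 remove [mdsh] add [exg] -> 13 lines: lpi pnnp jbhr jxj kbvol ckga exg bpt dxolk yxm nost pql ulcl
Hunk 2: at line 4 remove [kbvol,ckga] add [huyh,uhho] -> 13 lines: lpi pnnp jbhr jxj huyh uhho exg bpt dxolk yxm nost pql ulcl
Hunk 3: at line 1 remove [jbhr,jxj] add [jia,cgpa] -> 13 lines: lpi pnnp jia cgpa huyh uhho exg bpt dxolk yxm nost pql ulcl
Hunk 4: at line 1 remove [pnnp] add [krwum,eddfd] -> 14 lines: lpi krwum eddfd jia cgpa huyh uhho exg bpt dxolk yxm nost pql ulcl
Hunk 5: at line 1 remove [eddfd,jia,cgpa] add [aghbk,ieyc] -> 13 lines: lpi krwum aghbk ieyc huyh uhho exg bpt dxolk yxm nost pql ulcl
Hunk 6: at line 3 remove [huyh] add [kzhg,rpl,qxsbq] -> 15 lines: lpi krwum aghbk ieyc kzhg rpl qxsbq uhho exg bpt dxolk yxm nost pql ulcl
Hunk 7: at line 9 remove [dxolk,yxm] add [fpnol,fice,srfr] -> 16 lines: lpi krwum aghbk ieyc kzhg rpl qxsbq uhho exg bpt fpnol fice srfr nost pql ulcl
Final line 2: krwum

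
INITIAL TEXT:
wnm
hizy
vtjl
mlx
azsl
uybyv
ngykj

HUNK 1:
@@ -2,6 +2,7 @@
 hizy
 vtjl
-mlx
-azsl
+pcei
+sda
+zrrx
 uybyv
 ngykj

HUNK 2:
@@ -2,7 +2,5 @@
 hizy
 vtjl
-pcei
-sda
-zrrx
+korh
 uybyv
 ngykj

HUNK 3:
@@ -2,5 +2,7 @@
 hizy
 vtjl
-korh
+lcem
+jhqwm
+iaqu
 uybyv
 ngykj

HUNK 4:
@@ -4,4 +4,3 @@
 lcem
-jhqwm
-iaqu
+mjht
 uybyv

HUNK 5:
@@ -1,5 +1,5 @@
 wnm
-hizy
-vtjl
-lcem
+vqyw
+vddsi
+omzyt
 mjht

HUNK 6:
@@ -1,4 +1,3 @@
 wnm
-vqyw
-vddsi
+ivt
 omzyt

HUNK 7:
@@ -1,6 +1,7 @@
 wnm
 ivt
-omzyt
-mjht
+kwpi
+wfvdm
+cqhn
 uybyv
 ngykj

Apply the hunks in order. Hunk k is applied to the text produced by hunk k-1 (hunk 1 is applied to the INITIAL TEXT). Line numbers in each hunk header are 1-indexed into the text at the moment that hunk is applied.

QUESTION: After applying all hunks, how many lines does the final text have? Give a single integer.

Answer: 7

Derivation:
Hunk 1: at line 2 remove [mlx,azsl] add [pcei,sda,zrrx] -> 8 lines: wnm hizy vtjl pcei sda zrrx uybyv ngykj
Hunk 2: at line 2 remove [pcei,sda,zrrx] add [korh] -> 6 lines: wnm hizy vtjl korh uybyv ngykj
Hunk 3: at line 2 remove [korh] add [lcem,jhqwm,iaqu] -> 8 lines: wnm hizy vtjl lcem jhqwm iaqu uybyv ngykj
Hunk 4: at line 4 remove [jhqwm,iaqu] add [mjht] -> 7 lines: wnm hizy vtjl lcem mjht uybyv ngykj
Hunk 5: at line 1 remove [hizy,vtjl,lcem] add [vqyw,vddsi,omzyt] -> 7 lines: wnm vqyw vddsi omzyt mjht uybyv ngykj
Hunk 6: at line 1 remove [vqyw,vddsi] add [ivt] -> 6 lines: wnm ivt omzyt mjht uybyv ngykj
Hunk 7: at line 1 remove [omzyt,mjht] add [kwpi,wfvdm,cqhn] -> 7 lines: wnm ivt kwpi wfvdm cqhn uybyv ngykj
Final line count: 7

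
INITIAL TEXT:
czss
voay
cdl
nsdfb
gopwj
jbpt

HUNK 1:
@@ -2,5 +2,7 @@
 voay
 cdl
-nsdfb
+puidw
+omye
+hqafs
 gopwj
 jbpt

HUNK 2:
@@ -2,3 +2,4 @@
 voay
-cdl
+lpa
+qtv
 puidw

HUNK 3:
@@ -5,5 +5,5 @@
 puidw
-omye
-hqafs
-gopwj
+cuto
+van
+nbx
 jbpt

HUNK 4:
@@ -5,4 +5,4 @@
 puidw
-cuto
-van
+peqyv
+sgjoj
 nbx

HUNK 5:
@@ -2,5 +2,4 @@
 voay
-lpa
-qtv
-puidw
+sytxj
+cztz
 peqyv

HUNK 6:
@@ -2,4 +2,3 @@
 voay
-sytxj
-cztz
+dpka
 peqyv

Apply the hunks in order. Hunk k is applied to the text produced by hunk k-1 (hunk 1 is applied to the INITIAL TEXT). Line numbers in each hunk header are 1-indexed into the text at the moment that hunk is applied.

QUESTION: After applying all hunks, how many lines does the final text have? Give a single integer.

Answer: 7

Derivation:
Hunk 1: at line 2 remove [nsdfb] add [puidw,omye,hqafs] -> 8 lines: czss voay cdl puidw omye hqafs gopwj jbpt
Hunk 2: at line 2 remove [cdl] add [lpa,qtv] -> 9 lines: czss voay lpa qtv puidw omye hqafs gopwj jbpt
Hunk 3: at line 5 remove [omye,hqafs,gopwj] add [cuto,van,nbx] -> 9 lines: czss voay lpa qtv puidw cuto van nbx jbpt
Hunk 4: at line 5 remove [cuto,van] add [peqyv,sgjoj] -> 9 lines: czss voay lpa qtv puidw peqyv sgjoj nbx jbpt
Hunk 5: at line 2 remove [lpa,qtv,puidw] add [sytxj,cztz] -> 8 lines: czss voay sytxj cztz peqyv sgjoj nbx jbpt
Hunk 6: at line 2 remove [sytxj,cztz] add [dpka] -> 7 lines: czss voay dpka peqyv sgjoj nbx jbpt
Final line count: 7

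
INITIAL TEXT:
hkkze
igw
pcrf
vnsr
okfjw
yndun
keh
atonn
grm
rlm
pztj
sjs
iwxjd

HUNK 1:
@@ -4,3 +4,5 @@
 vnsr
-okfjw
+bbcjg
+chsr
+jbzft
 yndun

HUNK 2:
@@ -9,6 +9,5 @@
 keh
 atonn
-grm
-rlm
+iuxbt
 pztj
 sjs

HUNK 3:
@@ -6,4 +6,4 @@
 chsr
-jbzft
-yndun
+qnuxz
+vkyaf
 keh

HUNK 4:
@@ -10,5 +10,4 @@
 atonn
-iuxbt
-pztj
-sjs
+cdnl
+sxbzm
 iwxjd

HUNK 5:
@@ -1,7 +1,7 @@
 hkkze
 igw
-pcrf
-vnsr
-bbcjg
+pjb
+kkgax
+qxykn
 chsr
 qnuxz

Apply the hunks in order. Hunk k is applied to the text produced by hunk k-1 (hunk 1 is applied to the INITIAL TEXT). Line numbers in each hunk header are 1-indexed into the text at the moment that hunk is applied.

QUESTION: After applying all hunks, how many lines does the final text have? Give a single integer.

Hunk 1: at line 4 remove [okfjw] add [bbcjg,chsr,jbzft] -> 15 lines: hkkze igw pcrf vnsr bbcjg chsr jbzft yndun keh atonn grm rlm pztj sjs iwxjd
Hunk 2: at line 9 remove [grm,rlm] add [iuxbt] -> 14 lines: hkkze igw pcrf vnsr bbcjg chsr jbzft yndun keh atonn iuxbt pztj sjs iwxjd
Hunk 3: at line 6 remove [jbzft,yndun] add [qnuxz,vkyaf] -> 14 lines: hkkze igw pcrf vnsr bbcjg chsr qnuxz vkyaf keh atonn iuxbt pztj sjs iwxjd
Hunk 4: at line 10 remove [iuxbt,pztj,sjs] add [cdnl,sxbzm] -> 13 lines: hkkze igw pcrf vnsr bbcjg chsr qnuxz vkyaf keh atonn cdnl sxbzm iwxjd
Hunk 5: at line 1 remove [pcrf,vnsr,bbcjg] add [pjb,kkgax,qxykn] -> 13 lines: hkkze igw pjb kkgax qxykn chsr qnuxz vkyaf keh atonn cdnl sxbzm iwxjd
Final line count: 13

Answer: 13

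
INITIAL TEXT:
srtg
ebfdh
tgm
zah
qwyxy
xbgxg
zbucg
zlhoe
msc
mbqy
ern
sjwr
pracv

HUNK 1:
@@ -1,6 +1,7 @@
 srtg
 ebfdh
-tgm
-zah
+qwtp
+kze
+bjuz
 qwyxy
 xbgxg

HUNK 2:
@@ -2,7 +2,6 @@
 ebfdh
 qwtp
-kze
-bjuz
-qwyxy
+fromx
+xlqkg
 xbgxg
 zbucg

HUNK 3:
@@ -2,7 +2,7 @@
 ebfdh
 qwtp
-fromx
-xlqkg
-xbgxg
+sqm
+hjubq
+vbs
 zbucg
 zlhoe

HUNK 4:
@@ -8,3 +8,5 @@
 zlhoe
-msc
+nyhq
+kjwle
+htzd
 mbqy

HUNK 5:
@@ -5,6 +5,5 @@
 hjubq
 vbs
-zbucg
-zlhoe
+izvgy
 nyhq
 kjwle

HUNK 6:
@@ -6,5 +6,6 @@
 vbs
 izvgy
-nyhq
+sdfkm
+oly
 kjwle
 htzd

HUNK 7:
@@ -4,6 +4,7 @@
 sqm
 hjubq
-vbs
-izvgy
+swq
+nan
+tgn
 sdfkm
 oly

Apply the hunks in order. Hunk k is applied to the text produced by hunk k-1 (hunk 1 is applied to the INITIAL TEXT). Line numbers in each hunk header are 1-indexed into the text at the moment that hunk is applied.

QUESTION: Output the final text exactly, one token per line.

Hunk 1: at line 1 remove [tgm,zah] add [qwtp,kze,bjuz] -> 14 lines: srtg ebfdh qwtp kze bjuz qwyxy xbgxg zbucg zlhoe msc mbqy ern sjwr pracv
Hunk 2: at line 2 remove [kze,bjuz,qwyxy] add [fromx,xlqkg] -> 13 lines: srtg ebfdh qwtp fromx xlqkg xbgxg zbucg zlhoe msc mbqy ern sjwr pracv
Hunk 3: at line 2 remove [fromx,xlqkg,xbgxg] add [sqm,hjubq,vbs] -> 13 lines: srtg ebfdh qwtp sqm hjubq vbs zbucg zlhoe msc mbqy ern sjwr pracv
Hunk 4: at line 8 remove [msc] add [nyhq,kjwle,htzd] -> 15 lines: srtg ebfdh qwtp sqm hjubq vbs zbucg zlhoe nyhq kjwle htzd mbqy ern sjwr pracv
Hunk 5: at line 5 remove [zbucg,zlhoe] add [izvgy] -> 14 lines: srtg ebfdh qwtp sqm hjubq vbs izvgy nyhq kjwle htzd mbqy ern sjwr pracv
Hunk 6: at line 6 remove [nyhq] add [sdfkm,oly] -> 15 lines: srtg ebfdh qwtp sqm hjubq vbs izvgy sdfkm oly kjwle htzd mbqy ern sjwr pracv
Hunk 7: at line 4 remove [vbs,izvgy] add [swq,nan,tgn] -> 16 lines: srtg ebfdh qwtp sqm hjubq swq nan tgn sdfkm oly kjwle htzd mbqy ern sjwr pracv

Answer: srtg
ebfdh
qwtp
sqm
hjubq
swq
nan
tgn
sdfkm
oly
kjwle
htzd
mbqy
ern
sjwr
pracv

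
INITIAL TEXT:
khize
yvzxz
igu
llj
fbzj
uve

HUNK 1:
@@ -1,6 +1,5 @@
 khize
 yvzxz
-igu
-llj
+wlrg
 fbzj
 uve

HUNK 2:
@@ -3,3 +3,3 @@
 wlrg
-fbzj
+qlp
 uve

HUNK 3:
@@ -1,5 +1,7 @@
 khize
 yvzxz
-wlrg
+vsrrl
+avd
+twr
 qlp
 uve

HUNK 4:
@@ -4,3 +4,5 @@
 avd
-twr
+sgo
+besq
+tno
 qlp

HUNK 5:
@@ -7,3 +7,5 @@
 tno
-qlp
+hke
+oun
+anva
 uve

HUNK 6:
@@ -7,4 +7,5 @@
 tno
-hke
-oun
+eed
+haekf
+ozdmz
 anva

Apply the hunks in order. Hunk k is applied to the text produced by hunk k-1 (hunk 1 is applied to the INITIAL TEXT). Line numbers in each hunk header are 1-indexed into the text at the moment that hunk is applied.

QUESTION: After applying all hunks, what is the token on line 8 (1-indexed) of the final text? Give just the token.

Answer: eed

Derivation:
Hunk 1: at line 1 remove [igu,llj] add [wlrg] -> 5 lines: khize yvzxz wlrg fbzj uve
Hunk 2: at line 3 remove [fbzj] add [qlp] -> 5 lines: khize yvzxz wlrg qlp uve
Hunk 3: at line 1 remove [wlrg] add [vsrrl,avd,twr] -> 7 lines: khize yvzxz vsrrl avd twr qlp uve
Hunk 4: at line 4 remove [twr] add [sgo,besq,tno] -> 9 lines: khize yvzxz vsrrl avd sgo besq tno qlp uve
Hunk 5: at line 7 remove [qlp] add [hke,oun,anva] -> 11 lines: khize yvzxz vsrrl avd sgo besq tno hke oun anva uve
Hunk 6: at line 7 remove [hke,oun] add [eed,haekf,ozdmz] -> 12 lines: khize yvzxz vsrrl avd sgo besq tno eed haekf ozdmz anva uve
Final line 8: eed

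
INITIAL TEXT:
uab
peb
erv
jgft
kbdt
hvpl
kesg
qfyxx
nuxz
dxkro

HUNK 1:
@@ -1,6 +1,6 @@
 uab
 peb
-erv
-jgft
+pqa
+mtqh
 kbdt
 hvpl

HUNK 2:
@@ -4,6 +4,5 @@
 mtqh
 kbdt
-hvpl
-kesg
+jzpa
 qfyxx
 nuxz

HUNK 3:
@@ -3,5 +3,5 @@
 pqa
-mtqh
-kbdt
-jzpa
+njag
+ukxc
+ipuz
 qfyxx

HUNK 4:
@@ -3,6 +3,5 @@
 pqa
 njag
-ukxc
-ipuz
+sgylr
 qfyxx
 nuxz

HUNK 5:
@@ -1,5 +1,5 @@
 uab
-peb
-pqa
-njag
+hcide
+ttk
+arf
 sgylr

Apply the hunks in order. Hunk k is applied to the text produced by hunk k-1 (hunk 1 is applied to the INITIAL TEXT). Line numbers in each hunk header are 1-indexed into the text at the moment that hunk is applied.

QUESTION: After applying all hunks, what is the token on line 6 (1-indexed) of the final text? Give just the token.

Answer: qfyxx

Derivation:
Hunk 1: at line 1 remove [erv,jgft] add [pqa,mtqh] -> 10 lines: uab peb pqa mtqh kbdt hvpl kesg qfyxx nuxz dxkro
Hunk 2: at line 4 remove [hvpl,kesg] add [jzpa] -> 9 lines: uab peb pqa mtqh kbdt jzpa qfyxx nuxz dxkro
Hunk 3: at line 3 remove [mtqh,kbdt,jzpa] add [njag,ukxc,ipuz] -> 9 lines: uab peb pqa njag ukxc ipuz qfyxx nuxz dxkro
Hunk 4: at line 3 remove [ukxc,ipuz] add [sgylr] -> 8 lines: uab peb pqa njag sgylr qfyxx nuxz dxkro
Hunk 5: at line 1 remove [peb,pqa,njag] add [hcide,ttk,arf] -> 8 lines: uab hcide ttk arf sgylr qfyxx nuxz dxkro
Final line 6: qfyxx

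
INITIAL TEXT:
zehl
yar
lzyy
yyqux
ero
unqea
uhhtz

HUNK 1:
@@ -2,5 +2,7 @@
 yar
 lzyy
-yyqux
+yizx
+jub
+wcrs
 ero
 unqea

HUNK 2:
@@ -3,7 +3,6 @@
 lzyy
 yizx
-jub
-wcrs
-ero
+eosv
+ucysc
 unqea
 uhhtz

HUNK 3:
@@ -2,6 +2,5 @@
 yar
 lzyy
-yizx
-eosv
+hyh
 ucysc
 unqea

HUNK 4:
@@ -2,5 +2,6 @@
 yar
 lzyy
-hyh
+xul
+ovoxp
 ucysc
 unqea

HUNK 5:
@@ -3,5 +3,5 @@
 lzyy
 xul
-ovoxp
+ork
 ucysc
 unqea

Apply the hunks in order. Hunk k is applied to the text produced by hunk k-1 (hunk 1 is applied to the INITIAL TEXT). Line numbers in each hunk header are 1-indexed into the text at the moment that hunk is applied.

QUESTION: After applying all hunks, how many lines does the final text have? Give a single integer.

Answer: 8

Derivation:
Hunk 1: at line 2 remove [yyqux] add [yizx,jub,wcrs] -> 9 lines: zehl yar lzyy yizx jub wcrs ero unqea uhhtz
Hunk 2: at line 3 remove [jub,wcrs,ero] add [eosv,ucysc] -> 8 lines: zehl yar lzyy yizx eosv ucysc unqea uhhtz
Hunk 3: at line 2 remove [yizx,eosv] add [hyh] -> 7 lines: zehl yar lzyy hyh ucysc unqea uhhtz
Hunk 4: at line 2 remove [hyh] add [xul,ovoxp] -> 8 lines: zehl yar lzyy xul ovoxp ucysc unqea uhhtz
Hunk 5: at line 3 remove [ovoxp] add [ork] -> 8 lines: zehl yar lzyy xul ork ucysc unqea uhhtz
Final line count: 8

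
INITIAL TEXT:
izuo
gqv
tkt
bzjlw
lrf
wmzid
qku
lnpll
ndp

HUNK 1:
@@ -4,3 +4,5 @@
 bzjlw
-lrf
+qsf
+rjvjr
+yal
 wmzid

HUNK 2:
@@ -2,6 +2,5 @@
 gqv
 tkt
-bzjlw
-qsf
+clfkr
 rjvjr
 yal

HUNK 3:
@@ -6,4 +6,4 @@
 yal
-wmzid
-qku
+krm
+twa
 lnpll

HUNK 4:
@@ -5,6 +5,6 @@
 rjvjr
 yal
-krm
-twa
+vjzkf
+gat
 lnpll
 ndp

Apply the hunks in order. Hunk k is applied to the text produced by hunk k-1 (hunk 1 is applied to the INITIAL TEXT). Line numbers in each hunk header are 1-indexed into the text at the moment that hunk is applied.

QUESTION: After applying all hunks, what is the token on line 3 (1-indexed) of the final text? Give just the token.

Answer: tkt

Derivation:
Hunk 1: at line 4 remove [lrf] add [qsf,rjvjr,yal] -> 11 lines: izuo gqv tkt bzjlw qsf rjvjr yal wmzid qku lnpll ndp
Hunk 2: at line 2 remove [bzjlw,qsf] add [clfkr] -> 10 lines: izuo gqv tkt clfkr rjvjr yal wmzid qku lnpll ndp
Hunk 3: at line 6 remove [wmzid,qku] add [krm,twa] -> 10 lines: izuo gqv tkt clfkr rjvjr yal krm twa lnpll ndp
Hunk 4: at line 5 remove [krm,twa] add [vjzkf,gat] -> 10 lines: izuo gqv tkt clfkr rjvjr yal vjzkf gat lnpll ndp
Final line 3: tkt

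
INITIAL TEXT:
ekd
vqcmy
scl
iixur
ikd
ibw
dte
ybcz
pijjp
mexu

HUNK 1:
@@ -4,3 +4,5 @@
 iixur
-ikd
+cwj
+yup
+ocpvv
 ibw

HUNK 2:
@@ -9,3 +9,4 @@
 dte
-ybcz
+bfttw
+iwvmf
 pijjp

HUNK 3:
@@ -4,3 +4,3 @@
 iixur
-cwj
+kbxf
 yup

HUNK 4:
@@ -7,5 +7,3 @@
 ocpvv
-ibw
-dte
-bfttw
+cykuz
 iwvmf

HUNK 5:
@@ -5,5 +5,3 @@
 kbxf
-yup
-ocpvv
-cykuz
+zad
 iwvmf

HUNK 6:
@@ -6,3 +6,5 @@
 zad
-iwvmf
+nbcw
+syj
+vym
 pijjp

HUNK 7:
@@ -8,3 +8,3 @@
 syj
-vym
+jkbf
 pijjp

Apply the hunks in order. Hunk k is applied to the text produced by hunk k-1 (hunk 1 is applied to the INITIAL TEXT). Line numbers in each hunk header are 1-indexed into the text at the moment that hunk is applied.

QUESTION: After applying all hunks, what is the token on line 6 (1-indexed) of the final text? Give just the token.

Answer: zad

Derivation:
Hunk 1: at line 4 remove [ikd] add [cwj,yup,ocpvv] -> 12 lines: ekd vqcmy scl iixur cwj yup ocpvv ibw dte ybcz pijjp mexu
Hunk 2: at line 9 remove [ybcz] add [bfttw,iwvmf] -> 13 lines: ekd vqcmy scl iixur cwj yup ocpvv ibw dte bfttw iwvmf pijjp mexu
Hunk 3: at line 4 remove [cwj] add [kbxf] -> 13 lines: ekd vqcmy scl iixur kbxf yup ocpvv ibw dte bfttw iwvmf pijjp mexu
Hunk 4: at line 7 remove [ibw,dte,bfttw] add [cykuz] -> 11 lines: ekd vqcmy scl iixur kbxf yup ocpvv cykuz iwvmf pijjp mexu
Hunk 5: at line 5 remove [yup,ocpvv,cykuz] add [zad] -> 9 lines: ekd vqcmy scl iixur kbxf zad iwvmf pijjp mexu
Hunk 6: at line 6 remove [iwvmf] add [nbcw,syj,vym] -> 11 lines: ekd vqcmy scl iixur kbxf zad nbcw syj vym pijjp mexu
Hunk 7: at line 8 remove [vym] add [jkbf] -> 11 lines: ekd vqcmy scl iixur kbxf zad nbcw syj jkbf pijjp mexu
Final line 6: zad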